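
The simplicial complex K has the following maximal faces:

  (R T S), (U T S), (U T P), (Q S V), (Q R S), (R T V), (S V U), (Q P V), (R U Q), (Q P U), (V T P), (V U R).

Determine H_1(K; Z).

H_1 ≅ Z/2.

We work with the vertex ordering P < Q < R < S < T < U < V. The simplices of K, each written with vertices in increasing order, are:

  0-simplices (7): P, Q, R, S, T, U, V
  1-simplices (18): PQ, PT, PU, PV, QR, QS, QU, QV, RS, RT, RU, RV, ST, SU, SV, TU, TV, UV
  2-simplices (12): PQU, PQV, PTU, PTV, QRS, QRU, QSV, RST, RTV, RUV, STU, SUV

Hence C_0 ≅ Z^7, C_1 ≅ Z^18, C_2 ≅ Z^12.

Boundary ∂_1: C_1 → C_0 is given by ∂[p,q] = [q] − [p].
This gives a 7×18 integer matrix of rank 6; reducing to Smith normal form yields diagonal entries (1,1,1,1,1,1).

The boundary map ∂_2: C_2 → C_1 sends each 2-simplex [p,q,r] to [q,r] − [p,r] + [p,q]. For instance
  ∂RTV = TV − RV + RT,
  ∂RST = ST − RT + RS.
This gives a 18×12 integer matrix of rank 12; reducing to Smith normal form yields diagonal entries (1,1,1,1,1,1,1,1,1,1,1,2).

Reading off H_k = ker ∂_k / im ∂_{k+1}:

  H_1: rank ker ∂_1 − rank ∂_2 = (18 − 6) − 12 = 0, and ∂_2 has invariant factor 2 > 1, so H_1 ≅ Z/2.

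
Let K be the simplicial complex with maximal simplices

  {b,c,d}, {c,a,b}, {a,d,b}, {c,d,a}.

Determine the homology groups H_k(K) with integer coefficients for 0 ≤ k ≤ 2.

Order the vertices as a < b < c < d. Listing each simplex with vertices in this order, K has dimension 2 with simplices:

  0-simplices (4): a, b, c, d
  1-simplices (6): ab, ac, ad, bc, bd, cd
  2-simplices (4): abc, abd, acd, bcd

so the chain groups are C_0 ≅ Z^4, C_1 ≅ Z^6, C_2 ≅ Z^4.

Boundary ∂_1: C_1 → C_0 is given by ∂[p,q] = [q] − [p]. For instance
  ∂ab = b − a.
As a 4×6 matrix over Z this has rank 3, with invariant factors (1,1,1).

∂_2: C_2 → C_1 sends each 2-simplex [p,q,r] to [q,r] − [p,r] + [p,q]. For instance
  ∂bcd = cd − bd + bc,
  ∂acd = cd − ad + ac.
This gives a 6×4 integer matrix of rank 3; reducing to Smith normal form yields diagonal entries (1,1,1).

Computing H_k = (kernel of ∂_k) / (image of ∂_{k+1}):

  H_0: rank C_0 − rank ∂_1 = 4 − 3 = 1, and the invariant factors of ∂_1 are all 1, so H_0 ≅ Z.
  H_1: rank ker ∂_1 − rank ∂_2 = (6 − 3) − 3 = 0, and the invariant factors of ∂_2 are all 1, so H_1 ≅ 0.
  H_2: rank ker ∂_2 − rank ∂_3 = (4 − 3) − 0 = 1, and there is no ∂_3, so H_2 ≅ Z.

H_0 ≅ Z,  H_1 = 0,  H_2 ≅ Z.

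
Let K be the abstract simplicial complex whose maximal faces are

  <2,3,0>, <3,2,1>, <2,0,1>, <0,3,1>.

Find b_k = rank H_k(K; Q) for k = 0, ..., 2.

Take the total order 0 < 1 < 2 < 3 on the vertex set. Then K (dimension 2) consists of the simplices:

  0-simplices (4): [0], [1], [2], [3]
  1-simplices (6): [0,1], [0,2], [0,3], [1,2], [1,3], [2,3]
  2-simplices (4): [0,1,2], [0,1,3], [0,2,3], [1,2,3]

so the chain groups are C_0 ≅ Z^4, C_1 ≅ Z^6, C_2 ≅ Z^4.

Boundary ∂_1: C_1 → C_0 is given by ∂[p,q] = [q] − [p]. For instance
  ∂[1,2] = [2] − [1].
The resulting 4×6 matrix has rank 3, and its Smith normal form has invariant factors (1,1,1).

Boundary ∂_2: C_2 → C_1 maps a triangle to the signed sum of its edges. For instance
  ∂[0,2,3] = [2,3] − [0,3] + [0,2],
  ∂[0,1,3] = [1,3] − [0,3] + [0,1].
As a 6×4 matrix over Z this has rank 3, with invariant factors (1,1,1).

Reading off H_k = ker ∂_k / im ∂_{k+1}:

  H_0: rank C_0 − rank ∂_1 = 4 − 3 = 1, and the invariant factors of ∂_1 are all 1, so H_0 = Z.
  H_1: rank ker ∂_1 − rank ∂_2 = (6 − 3) − 3 = 0, and the invariant factors of ∂_2 are all 1, so H_1 = 0.
  H_2: rank ker ∂_2 − rank ∂_3 = (4 − 3) − 0 = 1, and there is no ∂_3, so H_2 = Z.

As a check, the Euler characteristic is 4 − 6 + 4 = 2, which agrees with 1 − 0 + 1 = 2.

Hence the Betti numbers are b_0 = 1, b_1 = 0, b_2 = 1.

b_0 = 1, b_1 = 0, b_2 = 1.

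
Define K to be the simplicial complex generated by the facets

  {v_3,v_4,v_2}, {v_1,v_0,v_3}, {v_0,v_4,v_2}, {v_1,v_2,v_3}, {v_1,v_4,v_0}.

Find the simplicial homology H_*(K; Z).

H_0 = Z,  H_1 = Z,  H_2 = 0.

Take the total order v_0 < v_1 < v_2 < v_3 < v_4 on the vertex set. Then K (dimension 2) consists of the simplices:

  0-simplices (5): [v_0], [v_1], [v_2], [v_3], [v_4]
  1-simplices (10): [v_0,v_1], [v_0,v_2], [v_0,v_3], [v_0,v_4], [v_1,v_2], [v_1,v_3], [v_1,v_4], [v_2,v_3], [v_2,v_4], [v_3,v_4]
  2-simplices (5): [v_0,v_1,v_3], [v_0,v_1,v_4], [v_0,v_2,v_4], [v_1,v_2,v_3], [v_2,v_3,v_4]

so the chain groups are C_0 ≅ Z^5, C_1 ≅ Z^10, C_2 ≅ Z^5.

∂_1: C_1 → C_0 is given by ∂[p,q] = [q] − [p]. For instance
  ∂[v_2,v_4] = [v_4] − [v_2].
As a 5×10 matrix over Z this has rank 4, with invariant factors (1,1,1,1).

Boundary ∂_2: C_2 → C_1 sends each 2-simplex [p,q,r] to [q,r] − [p,r] + [p,q]. For instance
  ∂[v_0,v_1,v_4] = [v_1,v_4] − [v_0,v_4] + [v_0,v_1],
  ∂[v_1,v_2,v_3] = [v_2,v_3] − [v_1,v_3] + [v_1,v_2].
This gives a 10×5 integer matrix of rank 5; reducing to Smith normal form yields diagonal entries (1,1,1,1,1).

From H_k ≅ ker(∂_k) / im(∂_{k+1}) we obtain:

  H_0: rank C_0 − rank ∂_1 = 5 − 4 = 1, and the invariant factors of ∂_1 are all 1, so H_0 = Z.
  H_1: rank ker ∂_1 − rank ∂_2 = (10 − 4) − 5 = 1, and the invariant factors of ∂_2 are all 1, so H_1 = Z.
  H_2: rank ker ∂_2 − rank ∂_3 = (5 − 5) − 0 = 0, and there is no ∂_3, so H_2 = 0.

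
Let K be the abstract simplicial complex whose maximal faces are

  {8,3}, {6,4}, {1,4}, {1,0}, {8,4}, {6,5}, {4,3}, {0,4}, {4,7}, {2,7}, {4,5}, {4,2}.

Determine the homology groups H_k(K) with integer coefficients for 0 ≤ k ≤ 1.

Take the total order 0 < 1 < 2 < 3 < 4 < 5 < 6 < 7 < 8 on the vertex set. Then K (dimension 1) consists of the simplices:

  0-simplices (9): [0], [1], [2], [3], [4], [5], [6], [7], [8]
  1-simplices (12): [0,1], [0,4], [1,4], [2,4], [2,7], [3,4], [3,8], [4,5], [4,6], [4,7], [4,8], [5,6]

giving chain groups C_0 ≅ Z^9, C_1 ≅ Z^12.

∂_1: C_1 → C_0 maps an edge to its endpoints' difference, ∂[p,q] = q − p.
The resulting 9×12 matrix has rank 8, and its Smith normal form has invariant factors (1,1,1,1,1,1,1,1).

Now H_k = ker ∂_k / im ∂_{k+1}, so:

  H_0: rank C_0 − rank ∂_1 = 9 − 8 = 1, and the invariant factors of ∂_1 are all 1, so H_0 = Z.
  H_1: rank ker ∂_1 − rank ∂_2 = (12 − 8) − 0 = 4, and there is no ∂_2, so H_1 = Z^4.

As a check, the Euler characteristic is 9 − 12 = -3, which agrees with 1 − 4 = -3.
(K is a triangulation of a wedge of 4 circles.)

H_0 = Z,  H_1 = Z^4.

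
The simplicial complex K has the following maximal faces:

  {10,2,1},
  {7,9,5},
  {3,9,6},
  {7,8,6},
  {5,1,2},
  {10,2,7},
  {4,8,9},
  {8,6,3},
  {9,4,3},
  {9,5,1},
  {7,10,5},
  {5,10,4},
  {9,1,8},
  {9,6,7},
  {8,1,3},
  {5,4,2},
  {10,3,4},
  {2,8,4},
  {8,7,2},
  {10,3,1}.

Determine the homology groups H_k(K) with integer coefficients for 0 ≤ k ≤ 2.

H_0 = Z,  H_1 = Z ⊕ Z/2Z,  H_2 = 0.

K has 10 vertices, 30 edges, 20 triangles.
rank ∂_0 = 0, rank ∂_1 = 9 ⇒ b_0 = 10 − 0 − 9 = 1; all invariant factors of ∂_1 are 1 so no torsion. So H_0 = Z.
rank ∂_1 = 9, rank ∂_2 = 20 ⇒ b_1 = 30 − 9 − 20 = 1; ∂_2 has invariant factor(s) [2] giving torsion. So H_1 = Z ⊕ Z/2Z.
rank ∂_2 = 20, rank ∂_3 = 0 ⇒ b_2 = 20 − 20 − 0 = 0. So H_2 = 0.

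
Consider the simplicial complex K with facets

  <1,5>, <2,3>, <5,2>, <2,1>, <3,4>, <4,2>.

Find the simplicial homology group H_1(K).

H_1 ≅ Z^2.

Order the vertices as 1 < 2 < 3 < 4 < 5. Listing each simplex with vertices in this order, K has dimension 1 with simplices:

  0-simplices (5): [1], [2], [3], [4], [5]
  1-simplices (6): [1,2], [1,5], [2,3], [2,4], [2,5], [3,4]

so the chain groups are C_0 ≅ Z^5, C_1 ≅ Z^6.

Boundary ∂_1: C_1 → C_0 sends each edge [p,q] (with p < q) to q − p.
The 5×6 boundary matrix has rank 4 and Smith normal form diag(1,1,1,1).

Reading off H_k = ker ∂_k / im ∂_{k+1}:

  H_1: rank ker ∂_1 − rank ∂_2 = (6 − 4) − 0 = 2, and there is no ∂_2, so H_1 ≅ Z^2.

(K is a triangulation of a wedge of 2 circles.)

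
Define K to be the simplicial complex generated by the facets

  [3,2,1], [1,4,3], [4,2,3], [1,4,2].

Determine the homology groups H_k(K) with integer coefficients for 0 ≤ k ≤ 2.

H_0 ≅ Z,  H_1 = 0,  H_2 ≅ Z.

Fix the vertex order 1 < 2 < 3 < 4 and write every simplex with vertices in increasing order. Then dim K = 2 and the simplices of K are:

  0-simplices (4): [1], [2], [3], [4]
  1-simplices (6): [1,2], [1,3], [1,4], [2,3], [2,4], [3,4]
  2-simplices (4): [1,2,3], [1,2,4], [1,3,4], [2,3,4]

so the chain groups are C_0 ≅ Z^4, C_1 ≅ Z^6, C_2 ≅ Z^4.

The boundary map ∂_1: C_1 → C_0 maps an edge to its endpoints' difference, ∂[p,q] = q − p. For instance
  ∂[1,3] = [3] − [1].
The resulting 4×6 matrix has rank 3, and its Smith normal form has invariant factors (1,1,1).

The boundary map ∂_2: C_2 → C_1 acts by ∂[p,q,r] = [q,r] − [p,r] + [p,q]. For instance
  ∂[1,3,4] = [3,4] − [1,4] + [1,3],
  ∂[1,2,3] = [2,3] − [1,3] + [1,2].
The 6×4 boundary matrix has rank 3 and Smith normal form diag(1,1,1).

Reading off H_k = ker ∂_k / im ∂_{k+1}:

  H_0: rank C_0 − rank ∂_1 = 4 − 3 = 1, and the invariant factors of ∂_1 are all 1, so H_0 = Z.
  H_1: rank ker ∂_1 − rank ∂_2 = (6 − 3) − 3 = 0, and the invariant factors of ∂_2 are all 1, so H_1 = 0.
  H_2: rank ker ∂_2 − rank ∂_3 = (4 − 3) − 0 = 1, and there is no ∂_3, so H_2 = Z.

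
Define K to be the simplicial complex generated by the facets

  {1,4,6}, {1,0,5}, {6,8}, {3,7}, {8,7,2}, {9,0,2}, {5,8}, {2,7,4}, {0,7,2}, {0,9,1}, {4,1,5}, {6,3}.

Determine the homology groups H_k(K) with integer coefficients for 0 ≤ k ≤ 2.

We work with the vertex ordering 0 < 1 < 2 < 3 < 4 < 5 < 6 < 7 < 8 < 9. The simplices of K, each written with vertices in increasing order, are:

  0-simplices (10): [0], [1], [2], [3], [4], [5], [6], [7], [8], [9]
  1-simplices (21): [0,1], [0,2], [0,5], [0,7], [0,9], [1,4], [1,5], [1,6], [1,9], [2,4], [2,7], [2,8], [2,9], [3,6], [3,7], [4,5], [4,6], [4,7], [5,8], [6,8], [7,8]
  2-simplices (8): [0,1,5], [0,1,9], [0,2,7], [0,2,9], [1,4,5], [1,4,6], [2,4,7], [2,7,8]

Hence C_0 ≅ Z^10, C_1 ≅ Z^21, C_2 ≅ Z^8.

Boundary ∂_1: C_1 → C_0 is given by ∂[p,q] = [q] − [p]. For instance
  ∂[7,8] = [8] − [7].
The 10×21 boundary matrix has rank 9 and Smith normal form diag(1,1,1,1,1,1,1,1,1).

The boundary map ∂_2: C_2 → C_1 maps a triangle to the signed sum of its edges. For instance
  ∂[1,4,6] = [4,6] − [1,6] + [1,4],
  ∂[2,4,7] = [4,7] − [2,7] + [2,4].
This gives a 21×8 integer matrix of rank 8; reducing to Smith normal form yields diagonal entries (1,1,1,1,1,1,1,1).

Reading off H_k = ker ∂_k / im ∂_{k+1}:

  H_0: rank C_0 − rank ∂_1 = 10 − 9 = 1, and the invariant factors of ∂_1 are all 1, so H_0 ≅ Z.
  H_1: rank ker ∂_1 − rank ∂_2 = (21 − 9) − 8 = 4, and the invariant factors of ∂_2 are all 1, so H_1 ≅ Z^4.
  H_2: rank ker ∂_2 − rank ∂_3 = (8 − 8) − 0 = 0, and there is no ∂_3, so H_2 ≅ 0.

H_0 ≅ Z,  H_1 ≅ Z^4,  H_2 = 0.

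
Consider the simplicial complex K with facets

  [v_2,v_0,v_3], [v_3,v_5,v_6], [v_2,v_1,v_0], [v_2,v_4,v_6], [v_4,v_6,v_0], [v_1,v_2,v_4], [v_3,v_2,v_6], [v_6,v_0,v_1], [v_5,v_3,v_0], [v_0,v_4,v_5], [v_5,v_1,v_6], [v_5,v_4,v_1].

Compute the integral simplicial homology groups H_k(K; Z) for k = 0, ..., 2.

H_0 ≅ Z,  H_1 ≅ Z/2,  H_2 = 0.

Order the vertices as v_0 < v_1 < v_2 < v_3 < v_4 < v_5 < v_6. Listing each simplex with vertices in this order, K has dimension 2 with simplices:

  0-simplices (7): [v_0], [v_1], [v_2], [v_3], [v_4], [v_5], [v_6]
  1-simplices (18): (18 of them)
  2-simplices (12): (12 of them)

giving chain groups C_0 ≅ Z^7, C_1 ≅ Z^18, C_2 ≅ Z^12.

Boundary ∂_1: C_1 → C_0 is given by ∂[p,q] = [q] − [p].
The 7×18 boundary matrix has rank 6 and Smith normal form diag(1,1,1,1,1,1).

∂_2: C_2 → C_1 maps a triangle to the signed sum of its edges. For instance
  ∂[v_0,v_1,v_2] = [v_1,v_2] − [v_0,v_2] + [v_0,v_1],
  ∂[v_0,v_2,v_3] = [v_2,v_3] − [v_0,v_3] + [v_0,v_2].
This gives a 18×12 integer matrix of rank 12; reducing to Smith normal form yields diagonal entries (1,1,1,1,1,1,1,1,1,1,1,2).

From H_k ≅ ker(∂_k) / im(∂_{k+1}) we obtain:

  H_0: rank C_0 − rank ∂_1 = 7 − 6 = 1, and the invariant factors of ∂_1 are all 1, so H_0 = Z.
  H_1: rank ker ∂_1 − rank ∂_2 = (18 − 6) − 12 = 0, and ∂_2 has invariant factor 2 > 1, so H_1 = Z/2.
  H_2: rank ker ∂_2 − rank ∂_3 = (12 − 12) − 0 = 0, and there is no ∂_3, so H_2 = 0.

(K is a triangulation of the real projective plane RP^2.)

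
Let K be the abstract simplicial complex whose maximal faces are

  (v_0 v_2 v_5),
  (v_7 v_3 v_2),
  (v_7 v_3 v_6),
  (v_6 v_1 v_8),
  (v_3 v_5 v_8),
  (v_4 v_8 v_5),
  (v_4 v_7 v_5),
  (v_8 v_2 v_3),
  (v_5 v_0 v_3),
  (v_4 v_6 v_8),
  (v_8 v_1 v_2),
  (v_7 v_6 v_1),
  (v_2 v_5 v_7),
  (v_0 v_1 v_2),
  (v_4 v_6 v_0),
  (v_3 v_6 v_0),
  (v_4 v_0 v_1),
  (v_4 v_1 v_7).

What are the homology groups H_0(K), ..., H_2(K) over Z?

Fix the vertex order v_0 < v_1 < v_2 < v_3 < v_4 < v_5 < v_6 < v_7 < v_8 and write every simplex with vertices in increasing order. Then dim K = 2 and the simplices of K are:

  0-simplices (9): [v_0], [v_1], [v_2], [v_3], [v_4], [v_5], [v_6], [v_7], [v_8]
  1-simplices (27): (27 of them)
  2-simplices (18): (18 of them)

giving chain groups C_0 ≅ Z^9, C_1 ≅ Z^27, C_2 ≅ Z^18.

The boundary map ∂_1: C_1 → C_0 maps an edge to its endpoints' difference, ∂[p,q] = q − p. For instance
  ∂[v_1,v_2] = [v_2] − [v_1].
This gives a 9×27 integer matrix of rank 8; reducing to Smith normal form yields diagonal entries (1,1,1,1,1,1,1,1).

∂_2: C_2 → C_1 sends each 2-simplex [p,q,r] to [q,r] − [p,r] + [p,q]. For instance
  ∂[v_1,v_4,v_7] = [v_4,v_7] − [v_1,v_7] + [v_1,v_4],
  ∂[v_1,v_6,v_8] = [v_6,v_8] − [v_1,v_8] + [v_1,v_6].
The 27×18 boundary matrix has rank 18 and Smith normal form diag(1,1,1,1,1,1,1,1,1,1,1,1,1,1,1,1,1,2).

Computing H_k = (kernel of ∂_k) / (image of ∂_{k+1}):

  H_0: rank C_0 − rank ∂_1 = 9 − 8 = 1, and the invariant factors of ∂_1 are all 1, so H_0 ≅ Z.
  H_1: rank ker ∂_1 − rank ∂_2 = (27 − 8) − 18 = 1, and ∂_2 has invariant factor 2 > 1, so H_1 ≅ Z ⊕ Z/2Z.
  H_2: rank ker ∂_2 − rank ∂_3 = (18 − 18) − 0 = 0, and there is no ∂_3, so H_2 ≅ 0.

H_0 = Z,  H_1 = Z ⊕ Z/2Z,  H_2 = 0.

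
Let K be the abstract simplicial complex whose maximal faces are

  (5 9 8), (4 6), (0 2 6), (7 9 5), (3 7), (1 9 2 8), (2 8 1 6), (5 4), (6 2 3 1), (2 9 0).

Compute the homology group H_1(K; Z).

H_1 ≅ Z^2.

Fix the vertex order 0 < 1 < 2 < 3 < 4 < 5 < 6 < 7 < 8 < 9 and write every simplex with vertices in increasing order. Then dim K = 3 and the simplices of K are:

  0-simplices (10): [0], [1], [2], [3], [4], [5], [6], [7], [8], [9]
  1-simplices (22): [0,2], [0,6], [0,9], [1,2], [1,3], [1,6], [1,8], [1,9], [2,3], [2,6], [2,8], [2,9], [3,6], [3,7], [4,5], [4,6], [5,7], [5,8], [5,9], [6,8], [7,9], [8,9]
  2-simplices (14): [0,2,6], [0,2,9], [1,2,3], [1,2,6], [1,2,8], [1,2,9], [1,3,6], [1,6,8], [1,8,9], [2,3,6], [2,6,8], [2,8,9], [5,7,9], [5,8,9]
  3-simplices (3): [1,2,3,6], [1,2,6,8], [1,2,8,9]

giving chain groups C_0 ≅ Z^10, C_1 ≅ Z^22, C_2 ≅ Z^14, C_3 ≅ Z^3.

Boundary ∂_1: C_1 → C_0 is given by ∂[p,q] = [q] − [p]. For instance
  ∂[3,6] = [6] − [3].
This gives a 10×22 integer matrix of rank 9; reducing to Smith normal form yields diagonal entries (1,1,1,1,1,1,1,1,1).

∂_2: C_2 → C_1 acts by ∂[p,q,r] = [q,r] − [p,r] + [p,q]. For instance
  ∂[0,2,9] = [2,9] − [0,9] + [0,2],
  ∂[1,2,8] = [2,8] − [1,8] + [1,2].
The resulting 22×14 matrix has rank 11, and its Smith normal form has invariant factors (1,1,1,1,1,1,1,1,1,1,1).

The boundary map ∂_3: C_3 → C_2 sends each 3-simplex σ to the alternating sum Σ_i (−1)^i (σ with its i-th vertex removed). For instance
  ∂[1,2,6,8] = [2,6,8] − [1,6,8] + [1,2,8] − [1,2,6],
  ∂[1,2,8,9] = [2,8,9] − [1,8,9] + [1,2,9] − [1,2,8].
The resulting 14×3 matrix has rank 3, and its Smith normal form has invariant factors (1,1,1).

From H_k ≅ ker(∂_k) / im(∂_{k+1}) we obtain:

  H_1: rank ker ∂_1 − rank ∂_2 = (22 − 9) − 11 = 2, and the invariant factors of ∂_2 are all 1, so H_1 ≅ Z^2.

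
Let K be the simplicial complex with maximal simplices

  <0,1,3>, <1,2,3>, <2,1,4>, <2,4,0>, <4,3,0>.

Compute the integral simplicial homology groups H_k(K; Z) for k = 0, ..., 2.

Fix the vertex order 0 < 1 < 2 < 3 < 4 and write every simplex with vertices in increasing order. Then dim K = 2 and the simplices of K are:

  0-simplices (5): [0], [1], [2], [3], [4]
  1-simplices (10): [0,1], [0,2], [0,3], [0,4], [1,2], [1,3], [1,4], [2,3], [2,4], [3,4]
  2-simplices (5): [0,1,3], [0,2,4], [0,3,4], [1,2,3], [1,2,4]

so the chain groups are C_0 ≅ Z^5, C_1 ≅ Z^10, C_2 ≅ Z^5.

∂_1: C_1 → C_0 maps an edge to its endpoints' difference, ∂[p,q] = q − p. For instance
  ∂[0,3] = [3] − [0].
The 5×10 boundary matrix has rank 4 and Smith normal form diag(1,1,1,1).

Boundary ∂_2: C_2 → C_1 maps a triangle to the signed sum of its edges. For instance
  ∂[1,2,4] = [2,4] − [1,4] + [1,2],
  ∂[1,2,3] = [2,3] − [1,3] + [1,2].
The resulting 10×5 matrix has rank 5, and its Smith normal form has invariant factors (1,1,1,1,1).

From H_k ≅ ker(∂_k) / im(∂_{k+1}) we obtain:

  H_0: rank C_0 − rank ∂_1 = 5 − 4 = 1, and the invariant factors of ∂_1 are all 1, so H_0 ≅ Z.
  H_1: rank ker ∂_1 − rank ∂_2 = (10 − 4) − 5 = 1, and the invariant factors of ∂_2 are all 1, so H_1 ≅ Z.
  H_2: rank ker ∂_2 − rank ∂_3 = (5 − 5) − 0 = 0, and there is no ∂_3, so H_2 ≅ 0.

H_0 = Z,  H_1 = Z,  H_2 = 0.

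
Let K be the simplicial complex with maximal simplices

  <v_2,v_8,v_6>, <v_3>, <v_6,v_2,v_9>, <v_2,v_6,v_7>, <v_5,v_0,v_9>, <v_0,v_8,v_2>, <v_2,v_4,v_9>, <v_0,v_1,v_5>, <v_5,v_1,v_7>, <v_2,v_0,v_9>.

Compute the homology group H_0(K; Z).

Order the vertices as v_0 < v_1 < v_2 < v_3 < v_4 < v_5 < v_6 < v_7 < v_8 < v_9. Listing each simplex with vertices in this order, K has dimension 2 with simplices:

  0-simplices (10): [v_0], [v_1], [v_2], [v_3], [v_4], [v_5], [v_6], [v_7], [v_8], [v_9]
  1-simplices (18): (18 of them)
  2-simplices (9): [v_0,v_1,v_5], [v_0,v_2,v_8], [v_0,v_2,v_9], [v_0,v_5,v_9], [v_1,v_5,v_7], [v_2,v_4,v_9], [v_2,v_6,v_7], [v_2,v_6,v_8], [v_2,v_6,v_9]

Hence C_0 ≅ Z^10, C_1 ≅ Z^18, C_2 ≅ Z^9.

Boundary ∂_1: C_1 → C_0 sends each edge [p,q] (with p < q) to q − p. For instance
  ∂[v_0,v_9] = [v_9] − [v_0].
As a 10×18 matrix over Z this has rank 8, with invariant factors (1,1,1,1,1,1,1,1).

The boundary map ∂_2: C_2 → C_1 maps a triangle to the signed sum of its edges. For instance
  ∂[v_0,v_2,v_9] = [v_2,v_9] − [v_0,v_9] + [v_0,v_2],
  ∂[v_2,v_4,v_9] = [v_4,v_9] − [v_2,v_9] + [v_2,v_4].
As a 18×9 matrix over Z this has rank 9, with invariant factors (1,1,1,1,1,1,1,1,1).

Reading off H_k = ker ∂_k / im ∂_{k+1}:

  H_0: rank C_0 − rank ∂_1 = 10 − 8 = 2, and the invariant factors of ∂_1 are all 1, so H_0 ≅ Z^2.

H_0 = Z^2.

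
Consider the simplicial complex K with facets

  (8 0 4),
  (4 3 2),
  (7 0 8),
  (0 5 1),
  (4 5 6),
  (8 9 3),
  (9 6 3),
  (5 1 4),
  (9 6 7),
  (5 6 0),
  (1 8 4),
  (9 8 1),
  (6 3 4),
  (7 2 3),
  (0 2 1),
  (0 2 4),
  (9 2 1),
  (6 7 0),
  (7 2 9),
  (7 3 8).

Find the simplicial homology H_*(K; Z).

Take the total order 0 < 1 < 2 < 3 < 4 < 5 < 6 < 7 < 8 < 9 on the vertex set. Then K (dimension 2) consists of the simplices:

  0-simplices (10): [0], [1], [2], [3], [4], [5], [6], [7], [8], [9]
  1-simplices (30): (30 of them)
  2-simplices (20): (20 of them)

Hence C_0 ≅ Z^10, C_1 ≅ Z^30, C_2 ≅ Z^20.

∂_1: C_1 → C_0 sends each edge [p,q] (with p < q) to q − p.
The resulting 10×30 matrix has rank 9, and its Smith normal form has invariant factors (1,1,1,1,1,1,1,1,1).

∂_2: C_2 → C_1 acts by ∂[p,q,r] = [q,r] − [p,r] + [p,q]. For instance
  ∂[0,4,8] = [4,8] − [0,8] + [0,4],
  ∂[2,3,4] = [3,4] − [2,4] + [2,3].
The resulting 30×20 matrix has rank 20, and its Smith normal form has invariant factors (1,1,1,1,1,1,1,1,1,1,1,1,1,1,1,1,1,1,1,2).

Reading off H_k = ker ∂_k / im ∂_{k+1}:

  H_0: rank C_0 − rank ∂_1 = 10 − 9 = 1, and the invariant factors of ∂_1 are all 1, so H_0 ≅ Z.
  H_1: rank ker ∂_1 − rank ∂_2 = (30 − 9) − 20 = 1, and ∂_2 has invariant factor 2 > 1, so H_1 ≅ Z ⊕ Z/2.
  H_2: rank ker ∂_2 − rank ∂_3 = (20 − 20) − 0 = 0, and there is no ∂_3, so H_2 ≅ 0.

H_0 ≅ Z,  H_1 ≅ Z ⊕ Z/2,  H_2 = 0.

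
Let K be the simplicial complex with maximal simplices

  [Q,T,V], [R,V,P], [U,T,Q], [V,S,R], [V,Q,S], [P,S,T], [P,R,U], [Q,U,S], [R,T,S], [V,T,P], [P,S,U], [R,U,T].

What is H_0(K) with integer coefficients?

H_0 ≅ Z.

Take the total order P < Q < R < S < T < U < V on the vertex set. Then K (dimension 2) consists of the simplices:

  0-simplices (7): P, Q, R, S, T, U, V
  1-simplices (18): PR, PS, PT, PU, PV, QS, QT, QU, QV, RS, RT, RU, RV, ST, SU, SV, TU, TV
  2-simplices (12): PRU, PRV, PST, PSU, PTV, QSU, QSV, QTU, QTV, RST, RSV, RTU

so the chain groups are C_0 ≅ Z^7, C_1 ≅ Z^18, C_2 ≅ Z^12.

∂_1: C_1 → C_0 maps an edge to its endpoints' difference, ∂[p,q] = q − p.
This gives a 7×18 integer matrix of rank 6; reducing to Smith normal form yields diagonal entries (1,1,1,1,1,1).

∂_2: C_2 → C_1 sends each 2-simplex [p,q,r] to [q,r] − [p,r] + [p,q]. For instance
  ∂PST = ST − PT + PS,
  ∂PRV = RV − PV + PR.
This gives a 18×12 integer matrix of rank 12; reducing to Smith normal form yields diagonal entries (1,1,1,1,1,1,1,1,1,1,1,2).

Now H_k = ker ∂_k / im ∂_{k+1}, so:

  H_0: rank C_0 − rank ∂_1 = 7 − 6 = 1, and the invariant factors of ∂_1 are all 1, so H_0 ≅ Z.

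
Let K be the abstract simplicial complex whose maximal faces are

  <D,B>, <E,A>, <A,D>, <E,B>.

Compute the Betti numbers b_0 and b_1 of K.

b_0 = 1, b_1 = 1.

Order the vertices as A < B < D < E. Listing each simplex with vertices in this order, K has dimension 1 with simplices:

  0-simplices (4): A, B, D, E
  1-simplices (4): AD, AE, BD, BE

so the chain groups are C_0 ≅ Z^4, C_1 ≅ Z^4.

Boundary ∂_1: C_1 → C_0 maps an edge to its endpoints' difference, ∂[p,q] = q − p. For instance
  ∂BD = D − B.
The 4×4 boundary matrix has rank 3 and Smith normal form diag(1,1,1).

Now H_k = ker ∂_k / im ∂_{k+1}, so:

  H_0: rank C_0 − rank ∂_1 = 4 − 3 = 1, and the invariant factors of ∂_1 are all 1, so H_0 ≅ Z.
  H_1: rank ker ∂_1 − rank ∂_2 = (4 − 3) − 0 = 1, and there is no ∂_2, so H_1 ≅ Z.

Hence the Betti numbers are b_0 = 1, b_1 = 1.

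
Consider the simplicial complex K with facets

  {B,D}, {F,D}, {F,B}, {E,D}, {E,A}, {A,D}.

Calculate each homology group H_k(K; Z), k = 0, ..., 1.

We work with the vertex ordering A < B < D < E < F. The simplices of K, each written with vertices in increasing order, are:

  0-simplices (5): A, B, D, E, F
  1-simplices (6): AD, AE, BD, BF, DE, DF

so the chain groups are C_0 ≅ Z^5, C_1 ≅ Z^6.

The boundary map ∂_1: C_1 → C_0 sends each edge [p,q] (with p < q) to q − p.
This gives a 5×6 integer matrix of rank 4; reducing to Smith normal form yields diagonal entries (1,1,1,1).

Now H_k = ker ∂_k / im ∂_{k+1}, so:

  H_0: rank C_0 − rank ∂_1 = 5 − 4 = 1, and the invariant factors of ∂_1 are all 1, so H_0 = Z.
  H_1: rank ker ∂_1 − rank ∂_2 = (6 − 4) − 0 = 2, and there is no ∂_2, so H_1 = Z^2.

As a check, the Euler characteristic is 5 − 6 = -1, which agrees with 1 − 2 = -1.

H_0 = Z,  H_1 = Z^2.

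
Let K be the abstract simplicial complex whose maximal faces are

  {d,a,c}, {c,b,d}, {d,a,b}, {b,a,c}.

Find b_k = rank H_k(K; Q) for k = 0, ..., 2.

We work with the vertex ordering a < b < c < d. The simplices of K, each written with vertices in increasing order, are:

  0-simplices (4): a, b, c, d
  1-simplices (6): ab, ac, ad, bc, bd, cd
  2-simplices (4): abc, abd, acd, bcd

Hence C_0 ≅ Z^4, C_1 ≅ Z^6, C_2 ≅ Z^4.

The boundary map ∂_1: C_1 → C_0 is given by ∂[p,q] = [q] − [p]. For instance
  ∂ac = c − a.
The 4×6 boundary matrix has rank 3 and Smith normal form diag(1,1,1).

∂_2: C_2 → C_1 maps a triangle to the signed sum of its edges. For instance
  ∂bcd = cd − bd + bc,
  ∂acd = cd − ad + ac.
This gives a 6×4 integer matrix of rank 3; reducing to Smith normal form yields diagonal entries (1,1,1).

From H_k ≅ ker(∂_k) / im(∂_{k+1}) we obtain:

  H_0: rank C_0 − rank ∂_1 = 4 − 3 = 1, and the invariant factors of ∂_1 are all 1, so H_0 ≅ Z.
  H_1: rank ker ∂_1 − rank ∂_2 = (6 − 3) − 3 = 0, and the invariant factors of ∂_2 are all 1, so H_1 ≅ 0.
  H_2: rank ker ∂_2 − rank ∂_3 = (4 − 3) − 0 = 1, and there is no ∂_3, so H_2 ≅ Z.

As a check, the Euler characteristic is 4 − 6 + 4 = 2, which agrees with 1 − 0 + 1 = 2.
(K is a triangulation of the 2-sphere S^2.)

Hence the Betti numbers are b_0 = 1, b_1 = 0, b_2 = 1.

b_0 = 1, b_1 = 0, b_2 = 1.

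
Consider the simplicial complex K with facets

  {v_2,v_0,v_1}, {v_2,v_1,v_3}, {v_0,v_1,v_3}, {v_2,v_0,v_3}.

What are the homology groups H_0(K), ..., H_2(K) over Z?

Fix the vertex order v_0 < v_1 < v_2 < v_3 and write every simplex with vertices in increasing order. Then dim K = 2 and the simplices of K are:

  0-simplices (4): [v_0], [v_1], [v_2], [v_3]
  1-simplices (6): [v_0,v_1], [v_0,v_2], [v_0,v_3], [v_1,v_2], [v_1,v_3], [v_2,v_3]
  2-simplices (4): [v_0,v_1,v_2], [v_0,v_1,v_3], [v_0,v_2,v_3], [v_1,v_2,v_3]

giving chain groups C_0 ≅ Z^4, C_1 ≅ Z^6, C_2 ≅ Z^4.

The boundary map ∂_1: C_1 → C_0 is given by ∂[p,q] = [q] − [p]. For instance
  ∂[v_0,v_1] = [v_1] − [v_0].
As a 4×6 matrix over Z this has rank 3, with invariant factors (1,1,1).

Boundary ∂_2: C_2 → C_1 acts by ∂[p,q,r] = [q,r] − [p,r] + [p,q]. For instance
  ∂[v_0,v_1,v_2] = [v_1,v_2] − [v_0,v_2] + [v_0,v_1],
  ∂[v_0,v_2,v_3] = [v_2,v_3] − [v_0,v_3] + [v_0,v_2].
This gives a 6×4 integer matrix of rank 3; reducing to Smith normal form yields diagonal entries (1,1,1).

From H_k ≅ ker(∂_k) / im(∂_{k+1}) we obtain:

  H_0: rank C_0 − rank ∂_1 = 4 − 3 = 1, and the invariant factors of ∂_1 are all 1, so H_0 ≅ Z.
  H_1: rank ker ∂_1 − rank ∂_2 = (6 − 3) − 3 = 0, and the invariant factors of ∂_2 are all 1, so H_1 ≅ 0.
  H_2: rank ker ∂_2 − rank ∂_3 = (4 − 3) − 0 = 1, and there is no ∂_3, so H_2 ≅ Z.

(K is a triangulation of the 2-sphere S^2.)

H_0 = Z,  H_1 = 0,  H_2 = Z.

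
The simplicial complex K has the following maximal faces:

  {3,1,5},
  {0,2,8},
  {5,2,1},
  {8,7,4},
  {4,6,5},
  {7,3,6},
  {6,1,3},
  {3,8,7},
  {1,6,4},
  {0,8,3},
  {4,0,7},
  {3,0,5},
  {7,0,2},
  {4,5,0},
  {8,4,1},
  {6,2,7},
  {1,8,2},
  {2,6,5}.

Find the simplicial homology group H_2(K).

K has 9 vertices, 27 edges, 18 triangles.
rank ∂_2 = 18, rank ∂_3 = 0 ⇒ b_2 = 18 − 18 − 0 = 0. So H_2 ≅ 0.

H_2 ≅ 0.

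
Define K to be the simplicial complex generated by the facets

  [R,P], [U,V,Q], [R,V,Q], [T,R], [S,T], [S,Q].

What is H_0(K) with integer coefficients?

Fix the vertex order P < Q < R < S < T < U < V and write every simplex with vertices in increasing order. Then dim K = 2 and the simplices of K are:

  0-simplices (7): P, Q, R, S, T, U, V
  1-simplices (9): PR, QR, QS, QU, QV, RT, RV, ST, UV
  2-simplices (2): QRV, QUV

so the chain groups are C_0 ≅ Z^7, C_1 ≅ Z^9, C_2 ≅ Z^2.

The boundary map ∂_1: C_1 → C_0 maps an edge to its endpoints' difference, ∂[p,q] = q − p. For instance
  ∂QR = R − Q.
The resulting 7×9 matrix has rank 6, and its Smith normal form has invariant factors (1,1,1,1,1,1).

The boundary map ∂_2: C_2 → C_1 maps a triangle to the signed sum of its edges. For instance
  ∂QRV = RV − QV + QR,
  ∂QUV = UV − QV + QU.
The 9×2 boundary matrix has rank 2 and Smith normal form diag(1,1).

From H_k ≅ ker(∂_k) / im(∂_{k+1}) we obtain:

  H_0: rank C_0 − rank ∂_1 = 7 − 6 = 1, and the invariant factors of ∂_1 are all 1, so H_0 ≅ Z.

H_0 = Z.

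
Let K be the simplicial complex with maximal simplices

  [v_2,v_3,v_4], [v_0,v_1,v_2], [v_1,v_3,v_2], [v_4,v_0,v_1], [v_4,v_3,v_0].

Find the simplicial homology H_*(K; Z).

Fix the vertex order v_0 < v_1 < v_2 < v_3 < v_4 and write every simplex with vertices in increasing order. Then dim K = 2 and the simplices of K are:

  0-simplices (5): [v_0], [v_1], [v_2], [v_3], [v_4]
  1-simplices (10): [v_0,v_1], [v_0,v_2], [v_0,v_3], [v_0,v_4], [v_1,v_2], [v_1,v_3], [v_1,v_4], [v_2,v_3], [v_2,v_4], [v_3,v_4]
  2-simplices (5): [v_0,v_1,v_2], [v_0,v_1,v_4], [v_0,v_3,v_4], [v_1,v_2,v_3], [v_2,v_3,v_4]

so the chain groups are C_0 ≅ Z^5, C_1 ≅ Z^10, C_2 ≅ Z^5.

∂_1: C_1 → C_0 sends each edge [p,q] (with p < q) to q − p.
The resulting 5×10 matrix has rank 4, and its Smith normal form has invariant factors (1,1,1,1).

Boundary ∂_2: C_2 → C_1 maps a triangle to the signed sum of its edges. For instance
  ∂[v_0,v_1,v_2] = [v_1,v_2] − [v_0,v_2] + [v_0,v_1],
  ∂[v_2,v_3,v_4] = [v_3,v_4] − [v_2,v_4] + [v_2,v_3].
The 10×5 boundary matrix has rank 5 and Smith normal form diag(1,1,1,1,1).

Computing H_k = (kernel of ∂_k) / (image of ∂_{k+1}):

  H_0: rank C_0 − rank ∂_1 = 5 − 4 = 1, and the invariant factors of ∂_1 are all 1, so H_0 ≅ Z.
  H_1: rank ker ∂_1 − rank ∂_2 = (10 − 4) − 5 = 1, and the invariant factors of ∂_2 are all 1, so H_1 ≅ Z.
  H_2: rank ker ∂_2 − rank ∂_3 = (5 − 5) − 0 = 0, and there is no ∂_3, so H_2 ≅ 0.

H_0 = Z,  H_1 = Z,  H_2 = 0.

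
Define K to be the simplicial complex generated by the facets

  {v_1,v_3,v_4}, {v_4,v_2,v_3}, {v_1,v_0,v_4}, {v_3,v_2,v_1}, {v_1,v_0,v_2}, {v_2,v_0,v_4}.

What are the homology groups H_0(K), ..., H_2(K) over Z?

We work with the vertex ordering v_0 < v_1 < v_2 < v_3 < v_4. The simplices of K, each written with vertices in increasing order, are:

  0-simplices (5): [v_0], [v_1], [v_2], [v_3], [v_4]
  1-simplices (9): [v_0,v_1], [v_0,v_2], [v_0,v_4], [v_1,v_2], [v_1,v_3], [v_1,v_4], [v_2,v_3], [v_2,v_4], [v_3,v_4]
  2-simplices (6): [v_0,v_1,v_2], [v_0,v_1,v_4], [v_0,v_2,v_4], [v_1,v_2,v_3], [v_1,v_3,v_4], [v_2,v_3,v_4]

so the chain groups are C_0 ≅ Z^5, C_1 ≅ Z^9, C_2 ≅ Z^6.

∂_1: C_1 → C_0 sends each edge [p,q] (with p < q) to q − p. For instance
  ∂[v_2,v_3] = [v_3] − [v_2].
This gives a 5×9 integer matrix of rank 4; reducing to Smith normal form yields diagonal entries (1,1,1,1).

Boundary ∂_2: C_2 → C_1 sends each 2-simplex [p,q,r] to [q,r] − [p,r] + [p,q]. For instance
  ∂[v_0,v_1,v_4] = [v_1,v_4] − [v_0,v_4] + [v_0,v_1],
  ∂[v_2,v_3,v_4] = [v_3,v_4] − [v_2,v_4] + [v_2,v_3].
The 9×6 boundary matrix has rank 5 and Smith normal form diag(1,1,1,1,1).

Computing H_k = (kernel of ∂_k) / (image of ∂_{k+1}):

  H_0: rank C_0 − rank ∂_1 = 5 − 4 = 1, and the invariant factors of ∂_1 are all 1, so H_0 ≅ Z.
  H_1: rank ker ∂_1 − rank ∂_2 = (9 − 4) − 5 = 0, and the invariant factors of ∂_2 are all 1, so H_1 ≅ 0.
  H_2: rank ker ∂_2 − rank ∂_3 = (6 − 5) − 0 = 1, and there is no ∂_3, so H_2 ≅ Z.

As a check, the Euler characteristic is 5 − 9 + 6 = 2, which agrees with 1 − 0 + 1 = 2.

H_0 = Z,  H_1 = 0,  H_2 = Z.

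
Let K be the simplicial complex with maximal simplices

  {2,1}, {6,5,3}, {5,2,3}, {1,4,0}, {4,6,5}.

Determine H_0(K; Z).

H_0 ≅ Z.

K has 7 vertices, 11 edges, 4 triangles.
rank ∂_0 = 0, rank ∂_1 = 6 ⇒ b_0 = 7 − 0 − 6 = 1; all invariant factors of ∂_1 are 1 so no torsion. So H_0 = Z.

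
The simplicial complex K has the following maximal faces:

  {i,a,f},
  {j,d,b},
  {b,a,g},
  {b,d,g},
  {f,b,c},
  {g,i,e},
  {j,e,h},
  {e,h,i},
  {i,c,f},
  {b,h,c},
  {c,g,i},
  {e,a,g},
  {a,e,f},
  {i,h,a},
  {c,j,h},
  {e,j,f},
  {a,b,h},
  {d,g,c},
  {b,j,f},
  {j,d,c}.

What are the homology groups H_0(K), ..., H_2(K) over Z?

H_0 ≅ Z,  H_1 ≅ Z ⊕ Z/2Z,  H_2 = 0.

Take the total order a < b < c < d < e < f < g < h < i < j on the vertex set. Then K (dimension 2) consists of the simplices:

  0-simplices (10): a, b, c, d, e, f, g, h, i, j
  1-simplices (30): ab, ae, af, ag, ah, ai, bc, bd, bf, bg, bh, bj, cd, cf, cg, ch, ci, cj, dg, dj, ef, eg, eh, ei, ej, fi, fj, gi, hi, hj
  2-simplices (20): abg, abh, aef, aeg, afi, ahi, bcf, bch, bdg, bdj, bfj, cdg, cdj, cfi, cgi, chj, efj, egi, ehi, ehj

Hence C_0 ≅ Z^10, C_1 ≅ Z^30, C_2 ≅ Z^20.

∂_1: C_1 → C_0 maps an edge to its endpoints' difference, ∂[p,q] = q − p. For instance
  ∂gi = i − g.
This gives a 10×30 integer matrix of rank 9; reducing to Smith normal form yields diagonal entries (1,1,1,1,1,1,1,1,1).

The boundary map ∂_2: C_2 → C_1 sends each 2-simplex [p,q,r] to [q,r] − [p,r] + [p,q]. For instance
  ∂aef = ef − af + ae,
  ∂cdj = dj − cj + cd.
The resulting 30×20 matrix has rank 20, and its Smith normal form has invariant factors (1,1,1,1,1,1,1,1,1,1,1,1,1,1,1,1,1,1,1,2).

Now H_k = ker ∂_k / im ∂_{k+1}, so:

  H_0: rank C_0 − rank ∂_1 = 10 − 9 = 1, and the invariant factors of ∂_1 are all 1, so H_0 = Z.
  H_1: rank ker ∂_1 − rank ∂_2 = (30 − 9) − 20 = 1, and ∂_2 has invariant factor 2 > 1, so H_1 = Z ⊕ Z/2Z.
  H_2: rank ker ∂_2 − rank ∂_3 = (20 − 20) − 0 = 0, and there is no ∂_3, so H_2 = 0.

As a check, the Euler characteristic is 10 − 30 + 20 = 0, which agrees with 1 − 1 + 0 = 0.
(K is a triangulation of the Klein bottle.)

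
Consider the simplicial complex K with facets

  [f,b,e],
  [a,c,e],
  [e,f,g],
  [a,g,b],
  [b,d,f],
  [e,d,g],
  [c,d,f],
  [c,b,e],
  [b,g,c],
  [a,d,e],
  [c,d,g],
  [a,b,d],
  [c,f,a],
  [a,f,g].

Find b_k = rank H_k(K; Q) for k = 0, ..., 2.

We work with the vertex ordering a < b < c < d < e < f < g. The simplices of K, each written with vertices in increasing order, are:

  0-simplices (7): a, b, c, d, e, f, g
  1-simplices (21): ab, ac, ad, ae, af, ag, bc, bd, be, bf, bg, cd, ce, cf, cg, de, df, dg, ef, eg, fg
  2-simplices (14): abd, abg, ace, acf, ade, afg, bce, bcg, bdf, bef, cdf, cdg, deg, efg

so the chain groups are C_0 ≅ Z^7, C_1 ≅ Z^21, C_2 ≅ Z^14.

The boundary map ∂_1: C_1 → C_0 sends each edge [p,q] (with p < q) to q − p. For instance
  ∂fg = g − f.
As a 7×21 matrix over Z this has rank 6, with invariant factors (1,1,1,1,1,1).

∂_2: C_2 → C_1 acts by ∂[p,q,r] = [q,r] − [p,r] + [p,q]. For instance
  ∂ace = ce − ae + ac,
  ∂cdg = dg − cg + cd.
As a 21×14 matrix over Z this has rank 13, with invariant factors (1,1,1,1,1,1,1,1,1,1,1,1,1).

Reading off H_k = ker ∂_k / im ∂_{k+1}:

  H_0: rank C_0 − rank ∂_1 = 7 − 6 = 1, and the invariant factors of ∂_1 are all 1, so H_0 = Z.
  H_1: rank ker ∂_1 − rank ∂_2 = (21 − 6) − 13 = 2, and the invariant factors of ∂_2 are all 1, so H_1 = Z^2.
  H_2: rank ker ∂_2 − rank ∂_3 = (14 − 13) − 0 = 1, and there is no ∂_3, so H_2 = Z.

Hence the Betti numbers are b_0 = 1, b_1 = 2, b_2 = 1.

b_0 = 1, b_1 = 2, b_2 = 1.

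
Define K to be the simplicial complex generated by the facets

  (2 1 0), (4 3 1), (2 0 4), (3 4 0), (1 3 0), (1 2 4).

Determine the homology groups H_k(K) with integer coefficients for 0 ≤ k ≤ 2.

H_0 = Z,  H_1 = 0,  H_2 = Z.

Order the vertices as 0 < 1 < 2 < 3 < 4. Listing each simplex with vertices in this order, K has dimension 2 with simplices:

  0-simplices (5): [0], [1], [2], [3], [4]
  1-simplices (9): [0,1], [0,2], [0,3], [0,4], [1,2], [1,3], [1,4], [2,4], [3,4]
  2-simplices (6): [0,1,2], [0,1,3], [0,2,4], [0,3,4], [1,2,4], [1,3,4]

so the chain groups are C_0 ≅ Z^5, C_1 ≅ Z^9, C_2 ≅ Z^6.

Boundary ∂_1: C_1 → C_0 is given by ∂[p,q] = [q] − [p]. For instance
  ∂[0,2] = [2] − [0].
The resulting 5×9 matrix has rank 4, and its Smith normal form has invariant factors (1,1,1,1).

∂_2: C_2 → C_1 maps a triangle to the signed sum of its edges. For instance
  ∂[0,2,4] = [2,4] − [0,4] + [0,2],
  ∂[0,3,4] = [3,4] − [0,4] + [0,3].
This gives a 9×6 integer matrix of rank 5; reducing to Smith normal form yields diagonal entries (1,1,1,1,1).

Computing H_k = (kernel of ∂_k) / (image of ∂_{k+1}):

  H_0: rank C_0 − rank ∂_1 = 5 − 4 = 1, and the invariant factors of ∂_1 are all 1, so H_0 ≅ Z.
  H_1: rank ker ∂_1 − rank ∂_2 = (9 − 4) − 5 = 0, and the invariant factors of ∂_2 are all 1, so H_1 ≅ 0.
  H_2: rank ker ∂_2 − rank ∂_3 = (6 − 5) − 0 = 1, and there is no ∂_3, so H_2 ≅ Z.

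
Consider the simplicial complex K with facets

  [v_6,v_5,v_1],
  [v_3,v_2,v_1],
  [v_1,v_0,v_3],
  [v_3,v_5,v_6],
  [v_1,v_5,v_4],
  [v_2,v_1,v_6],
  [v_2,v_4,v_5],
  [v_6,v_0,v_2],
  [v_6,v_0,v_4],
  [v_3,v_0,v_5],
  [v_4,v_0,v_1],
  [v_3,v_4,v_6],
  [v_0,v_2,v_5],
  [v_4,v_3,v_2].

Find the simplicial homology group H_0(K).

H_0 = Z.

Fix the vertex order v_0 < v_1 < v_2 < v_3 < v_4 < v_5 < v_6 and write every simplex with vertices in increasing order. Then dim K = 2 and the simplices of K are:

  0-simplices (7): [v_0], [v_1], [v_2], [v_3], [v_4], [v_5], [v_6]
  1-simplices (21): (21 of them)
  2-simplices (14): (14 of them)

so the chain groups are C_0 ≅ Z^7, C_1 ≅ Z^21, C_2 ≅ Z^14.

∂_1: C_1 → C_0 sends each edge [p,q] (with p < q) to q − p.
The 7×21 boundary matrix has rank 6 and Smith normal form diag(1,1,1,1,1,1).

The boundary map ∂_2: C_2 → C_1 sends each 2-simplex [p,q,r] to [q,r] − [p,r] + [p,q]. For instance
  ∂[v_1,v_4,v_5] = [v_4,v_5] − [v_1,v_5] + [v_1,v_4],
  ∂[v_2,v_3,v_4] = [v_3,v_4] − [v_2,v_4] + [v_2,v_3].
As a 21×14 matrix over Z this has rank 13, with invariant factors (1,1,1,1,1,1,1,1,1,1,1,1,1).

Computing H_k = (kernel of ∂_k) / (image of ∂_{k+1}):

  H_0: rank C_0 − rank ∂_1 = 7 − 6 = 1, and the invariant factors of ∂_1 are all 1, so H_0 = Z.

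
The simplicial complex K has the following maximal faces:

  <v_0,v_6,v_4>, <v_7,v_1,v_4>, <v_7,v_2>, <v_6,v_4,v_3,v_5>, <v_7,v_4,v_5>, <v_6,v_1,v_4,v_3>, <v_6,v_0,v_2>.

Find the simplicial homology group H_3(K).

H_3 = 0.

We work with the vertex ordering v_0 < v_1 < v_2 < v_3 < v_4 < v_5 < v_6 < v_7. The simplices of K, each written with vertices in increasing order, are:

  0-simplices (8): [v_0], [v_1], [v_2], [v_3], [v_4], [v_5], [v_6], [v_7]
  1-simplices (17): (17 of them)
  2-simplices (11): (11 of them)
  3-simplices (2): [v_1,v_3,v_4,v_6], [v_3,v_4,v_5,v_6]

giving chain groups C_0 ≅ Z^8, C_1 ≅ Z^17, C_2 ≅ Z^11, C_3 ≅ Z^2.

The boundary map ∂_1: C_1 → C_0 maps an edge to its endpoints' difference, ∂[p,q] = q − p.
The resulting 8×17 matrix has rank 7, and its Smith normal form has invariant factors (1,1,1,1,1,1,1).

The boundary map ∂_2: C_2 → C_1 sends each 2-simplex [p,q,r] to [q,r] − [p,r] + [p,q]. For instance
  ∂[v_3,v_4,v_6] = [v_4,v_6] − [v_3,v_6] + [v_3,v_4],
  ∂[v_1,v_4,v_6] = [v_4,v_6] − [v_1,v_6] + [v_1,v_4].
The resulting 17×11 matrix has rank 9, and its Smith normal form has invariant factors (1,1,1,1,1,1,1,1,1).

∂_3: C_3 → C_2 sends each 3-simplex σ to the alternating sum Σ_i (−1)^i (σ with its i-th vertex removed). For instance
  ∂[v_3,v_4,v_5,v_6] = [v_4,v_5,v_6] − [v_3,v_5,v_6] + [v_3,v_4,v_6] − [v_3,v_4,v_5],
  ∂[v_1,v_3,v_4,v_6] = [v_3,v_4,v_6] − [v_1,v_4,v_6] + [v_1,v_3,v_6] − [v_1,v_3,v_4].
The resulting 11×2 matrix has rank 2, and its Smith normal form has invariant factors (1,1).

Computing H_k = (kernel of ∂_k) / (image of ∂_{k+1}):

  H_3: rank ker ∂_3 − rank ∂_4 = (2 − 2) − 0 = 0, and there is no ∂_4, so H_3 ≅ 0.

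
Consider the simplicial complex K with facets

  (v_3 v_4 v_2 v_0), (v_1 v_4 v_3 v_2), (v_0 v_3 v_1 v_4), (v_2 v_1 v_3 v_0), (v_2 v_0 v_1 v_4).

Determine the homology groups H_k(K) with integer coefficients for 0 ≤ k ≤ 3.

Order the vertices as v_0 < v_1 < v_2 < v_3 < v_4. Listing each simplex with vertices in this order, K has dimension 3 with simplices:

  0-simplices (5): [v_0], [v_1], [v_2], [v_3], [v_4]
  1-simplices (10): [v_0,v_1], [v_0,v_2], [v_0,v_3], [v_0,v_4], [v_1,v_2], [v_1,v_3], [v_1,v_4], [v_2,v_3], [v_2,v_4], [v_3,v_4]
  2-simplices (10): [v_0,v_1,v_2], [v_0,v_1,v_3], [v_0,v_1,v_4], [v_0,v_2,v_3], [v_0,v_2,v_4], [v_0,v_3,v_4], [v_1,v_2,v_3], [v_1,v_2,v_4], [v_1,v_3,v_4], [v_2,v_3,v_4]
  3-simplices (5): [v_0,v_1,v_2,v_3], [v_0,v_1,v_2,v_4], [v_0,v_1,v_3,v_4], [v_0,v_2,v_3,v_4], [v_1,v_2,v_3,v_4]

so the chain groups are C_0 ≅ Z^5, C_1 ≅ Z^10, C_2 ≅ Z^10, C_3 ≅ Z^5.

Boundary ∂_1: C_1 → C_0 sends each edge [p,q] (with p < q) to q − p.
The resulting 5×10 matrix has rank 4, and its Smith normal form has invariant factors (1,1,1,1).

Boundary ∂_2: C_2 → C_1 maps a triangle to the signed sum of its edges. For instance
  ∂[v_0,v_2,v_3] = [v_2,v_3] − [v_0,v_3] + [v_0,v_2],
  ∂[v_0,v_1,v_3] = [v_1,v_3] − [v_0,v_3] + [v_0,v_1].
The 10×10 boundary matrix has rank 6 and Smith normal form diag(1,1,1,1,1,1).

Boundary ∂_3: C_3 → C_2 sends each 3-simplex σ to the alternating sum Σ_i (−1)^i (σ with its i-th vertex removed). For instance
  ∂[v_0,v_1,v_2,v_3] = [v_1,v_2,v_3] − [v_0,v_2,v_3] + [v_0,v_1,v_3] − [v_0,v_1,v_2],
  ∂[v_0,v_2,v_3,v_4] = [v_2,v_3,v_4] − [v_0,v_3,v_4] + [v_0,v_2,v_4] − [v_0,v_2,v_3].
This gives a 10×5 integer matrix of rank 4; reducing to Smith normal form yields diagonal entries (1,1,1,1).

From H_k ≅ ker(∂_k) / im(∂_{k+1}) we obtain:

  H_0: rank C_0 − rank ∂_1 = 5 − 4 = 1, and the invariant factors of ∂_1 are all 1, so H_0 = Z.
  H_1: rank ker ∂_1 − rank ∂_2 = (10 − 4) − 6 = 0, and the invariant factors of ∂_2 are all 1, so H_1 = 0.
  H_2: rank ker ∂_2 − rank ∂_3 = (10 − 6) − 4 = 0, and the invariant factors of ∂_3 are all 1, so H_2 = 0.
  H_3: rank ker ∂_3 − rank ∂_4 = (5 − 4) − 0 = 1, and there is no ∂_4, so H_3 = Z.

As a check, the Euler characteristic is 5 − 10 + 10 − 5 = 0, which agrees with 1 − 0 + 0 − 1 = 0.

H_0 = Z,  H_1 = 0,  H_2 = 0,  H_3 = Z.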